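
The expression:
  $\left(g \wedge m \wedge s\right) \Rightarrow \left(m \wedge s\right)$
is always true.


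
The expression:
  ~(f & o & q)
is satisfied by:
  {o: False, q: False, f: False}
  {f: True, o: False, q: False}
  {q: True, o: False, f: False}
  {f: True, q: True, o: False}
  {o: True, f: False, q: False}
  {f: True, o: True, q: False}
  {q: True, o: True, f: False}


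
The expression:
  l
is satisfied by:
  {l: True}


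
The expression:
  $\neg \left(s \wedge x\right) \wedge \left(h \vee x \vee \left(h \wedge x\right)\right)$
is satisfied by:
  {h: True, s: False, x: False}
  {x: True, h: True, s: False}
  {x: True, s: False, h: False}
  {h: True, s: True, x: False}


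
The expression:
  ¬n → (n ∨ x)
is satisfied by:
  {n: True, x: True}
  {n: True, x: False}
  {x: True, n: False}


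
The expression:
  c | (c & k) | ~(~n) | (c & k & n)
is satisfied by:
  {n: True, c: True}
  {n: True, c: False}
  {c: True, n: False}


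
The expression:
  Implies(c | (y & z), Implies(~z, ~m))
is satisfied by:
  {z: True, m: False, c: False}
  {m: False, c: False, z: False}
  {c: True, z: True, m: False}
  {c: True, m: False, z: False}
  {z: True, m: True, c: False}
  {m: True, z: False, c: False}
  {c: True, m: True, z: True}


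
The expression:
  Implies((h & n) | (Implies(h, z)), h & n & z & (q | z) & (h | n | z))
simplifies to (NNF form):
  h & (n | ~z) & (z | ~n)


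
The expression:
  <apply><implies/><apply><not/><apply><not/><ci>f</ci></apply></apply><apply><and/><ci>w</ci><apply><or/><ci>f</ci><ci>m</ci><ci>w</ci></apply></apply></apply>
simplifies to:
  <apply><or/><ci>w</ci><apply><not/><ci>f</ci></apply></apply>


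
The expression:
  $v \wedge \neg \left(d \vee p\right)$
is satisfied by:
  {v: True, d: False, p: False}


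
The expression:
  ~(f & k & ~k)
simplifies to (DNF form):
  True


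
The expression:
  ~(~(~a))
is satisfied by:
  {a: False}


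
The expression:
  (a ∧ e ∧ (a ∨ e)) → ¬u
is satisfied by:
  {u: False, e: False, a: False}
  {a: True, u: False, e: False}
  {e: True, u: False, a: False}
  {a: True, e: True, u: False}
  {u: True, a: False, e: False}
  {a: True, u: True, e: False}
  {e: True, u: True, a: False}


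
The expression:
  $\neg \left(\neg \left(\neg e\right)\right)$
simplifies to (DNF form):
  $\neg e$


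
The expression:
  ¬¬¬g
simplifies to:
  ¬g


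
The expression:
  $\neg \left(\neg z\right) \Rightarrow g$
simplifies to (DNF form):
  $g \vee \neg z$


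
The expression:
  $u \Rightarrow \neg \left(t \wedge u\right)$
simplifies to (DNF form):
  $\neg t \vee \neg u$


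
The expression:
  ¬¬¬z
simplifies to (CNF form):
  ¬z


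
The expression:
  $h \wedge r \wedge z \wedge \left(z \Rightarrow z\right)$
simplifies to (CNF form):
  $h \wedge r \wedge z$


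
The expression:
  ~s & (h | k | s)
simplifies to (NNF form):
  ~s & (h | k)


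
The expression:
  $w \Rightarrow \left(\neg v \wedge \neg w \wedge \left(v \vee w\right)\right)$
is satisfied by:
  {w: False}


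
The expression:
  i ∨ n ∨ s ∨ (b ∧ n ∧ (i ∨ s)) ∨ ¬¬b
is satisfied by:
  {i: True, n: True, b: True, s: True}
  {i: True, n: True, b: True, s: False}
  {i: True, n: True, s: True, b: False}
  {i: True, n: True, s: False, b: False}
  {i: True, b: True, s: True, n: False}
  {i: True, b: True, s: False, n: False}
  {i: True, b: False, s: True, n: False}
  {i: True, b: False, s: False, n: False}
  {n: True, b: True, s: True, i: False}
  {n: True, b: True, s: False, i: False}
  {n: True, s: True, b: False, i: False}
  {n: True, s: False, b: False, i: False}
  {b: True, s: True, n: False, i: False}
  {b: True, n: False, s: False, i: False}
  {s: True, n: False, b: False, i: False}


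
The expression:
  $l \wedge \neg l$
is never true.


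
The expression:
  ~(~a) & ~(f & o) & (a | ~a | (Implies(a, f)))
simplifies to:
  a & (~f | ~o)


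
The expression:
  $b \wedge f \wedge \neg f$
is never true.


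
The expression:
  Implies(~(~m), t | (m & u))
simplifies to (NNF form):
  t | u | ~m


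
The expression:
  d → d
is always true.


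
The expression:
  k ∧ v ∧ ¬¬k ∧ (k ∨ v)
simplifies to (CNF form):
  k ∧ v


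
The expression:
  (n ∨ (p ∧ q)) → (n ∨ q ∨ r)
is always true.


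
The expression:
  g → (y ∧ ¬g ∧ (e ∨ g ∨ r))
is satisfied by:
  {g: False}


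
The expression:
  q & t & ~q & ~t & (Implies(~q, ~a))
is never true.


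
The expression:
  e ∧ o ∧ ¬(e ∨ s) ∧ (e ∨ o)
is never true.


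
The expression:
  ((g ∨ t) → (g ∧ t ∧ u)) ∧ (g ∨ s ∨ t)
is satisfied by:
  {s: True, u: True, t: False, g: False}
  {s: True, u: False, t: False, g: False}
  {g: True, s: True, t: True, u: True}
  {g: True, t: True, u: True, s: False}


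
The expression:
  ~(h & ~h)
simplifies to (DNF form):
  True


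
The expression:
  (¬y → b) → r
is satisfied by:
  {r: True, b: False, y: False}
  {r: True, y: True, b: False}
  {r: True, b: True, y: False}
  {r: True, y: True, b: True}
  {y: False, b: False, r: False}


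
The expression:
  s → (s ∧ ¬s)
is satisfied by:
  {s: False}


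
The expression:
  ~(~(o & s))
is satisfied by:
  {s: True, o: True}


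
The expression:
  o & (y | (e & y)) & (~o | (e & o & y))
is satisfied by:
  {e: True, o: True, y: True}


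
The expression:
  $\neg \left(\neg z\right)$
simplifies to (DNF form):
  $z$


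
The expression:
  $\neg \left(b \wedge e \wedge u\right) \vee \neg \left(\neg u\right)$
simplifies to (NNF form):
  $\text{True}$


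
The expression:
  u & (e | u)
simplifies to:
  u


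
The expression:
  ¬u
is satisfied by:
  {u: False}


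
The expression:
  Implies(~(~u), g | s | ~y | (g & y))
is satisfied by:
  {g: True, s: True, u: False, y: False}
  {g: True, u: False, s: False, y: False}
  {s: True, g: False, u: False, y: False}
  {g: False, u: False, s: False, y: False}
  {y: True, g: True, s: True, u: False}
  {y: True, g: True, u: False, s: False}
  {y: True, s: True, g: False, u: False}
  {y: True, g: False, u: False, s: False}
  {g: True, u: True, s: True, y: False}
  {g: True, u: True, y: False, s: False}
  {u: True, s: True, y: False, g: False}
  {u: True, y: False, s: False, g: False}
  {g: True, u: True, y: True, s: True}
  {g: True, u: True, y: True, s: False}
  {u: True, y: True, s: True, g: False}


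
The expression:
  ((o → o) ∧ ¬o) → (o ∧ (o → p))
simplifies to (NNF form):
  o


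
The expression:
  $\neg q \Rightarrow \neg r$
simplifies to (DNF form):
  $q \vee \neg r$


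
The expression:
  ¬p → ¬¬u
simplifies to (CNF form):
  p ∨ u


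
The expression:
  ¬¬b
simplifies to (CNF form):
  b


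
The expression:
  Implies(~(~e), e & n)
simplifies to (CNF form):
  n | ~e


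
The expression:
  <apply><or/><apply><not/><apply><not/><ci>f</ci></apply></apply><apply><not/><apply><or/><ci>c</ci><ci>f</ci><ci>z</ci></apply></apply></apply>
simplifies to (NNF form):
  <apply><or/><ci>f</ci><apply><and/><apply><not/><ci>c</ci></apply><apply><not/><ci>z</ci></apply></apply></apply>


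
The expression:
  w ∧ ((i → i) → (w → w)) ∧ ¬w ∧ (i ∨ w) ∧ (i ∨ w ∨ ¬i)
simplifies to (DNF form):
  False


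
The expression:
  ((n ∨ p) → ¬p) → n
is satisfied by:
  {n: True, p: True}
  {n: True, p: False}
  {p: True, n: False}


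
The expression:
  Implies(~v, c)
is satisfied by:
  {c: True, v: True}
  {c: True, v: False}
  {v: True, c: False}


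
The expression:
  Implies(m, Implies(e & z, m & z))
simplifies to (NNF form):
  True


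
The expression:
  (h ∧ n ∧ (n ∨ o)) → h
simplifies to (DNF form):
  True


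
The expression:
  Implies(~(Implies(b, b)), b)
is always true.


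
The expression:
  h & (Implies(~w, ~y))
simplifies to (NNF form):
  h & (w | ~y)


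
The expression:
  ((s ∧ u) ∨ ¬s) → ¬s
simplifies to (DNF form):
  ¬s ∨ ¬u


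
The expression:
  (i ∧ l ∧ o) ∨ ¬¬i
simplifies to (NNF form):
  i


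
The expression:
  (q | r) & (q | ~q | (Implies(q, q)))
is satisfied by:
  {r: True, q: True}
  {r: True, q: False}
  {q: True, r: False}


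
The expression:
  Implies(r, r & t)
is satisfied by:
  {t: True, r: False}
  {r: False, t: False}
  {r: True, t: True}


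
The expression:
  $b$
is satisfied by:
  {b: True}


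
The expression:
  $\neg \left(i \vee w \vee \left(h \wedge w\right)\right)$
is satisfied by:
  {i: False, w: False}


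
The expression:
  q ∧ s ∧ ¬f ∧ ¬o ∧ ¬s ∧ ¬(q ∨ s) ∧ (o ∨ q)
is never true.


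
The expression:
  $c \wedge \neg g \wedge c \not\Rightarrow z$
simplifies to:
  $c \wedge \neg g \wedge \neg z$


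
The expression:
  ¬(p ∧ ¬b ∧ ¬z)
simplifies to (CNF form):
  b ∨ z ∨ ¬p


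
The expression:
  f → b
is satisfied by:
  {b: True, f: False}
  {f: False, b: False}
  {f: True, b: True}


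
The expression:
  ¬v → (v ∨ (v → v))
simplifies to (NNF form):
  True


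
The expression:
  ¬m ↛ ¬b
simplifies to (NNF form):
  b ∧ ¬m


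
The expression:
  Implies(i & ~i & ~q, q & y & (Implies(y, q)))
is always true.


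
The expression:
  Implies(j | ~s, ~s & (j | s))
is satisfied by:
  {s: True, j: False}
  {j: True, s: False}


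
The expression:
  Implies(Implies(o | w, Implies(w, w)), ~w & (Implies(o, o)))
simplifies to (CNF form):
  ~w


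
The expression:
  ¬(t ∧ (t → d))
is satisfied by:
  {t: False, d: False}
  {d: True, t: False}
  {t: True, d: False}


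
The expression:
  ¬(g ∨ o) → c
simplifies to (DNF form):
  c ∨ g ∨ o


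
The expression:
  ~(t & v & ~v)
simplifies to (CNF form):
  True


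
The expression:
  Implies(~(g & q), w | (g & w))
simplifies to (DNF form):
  w | (g & q)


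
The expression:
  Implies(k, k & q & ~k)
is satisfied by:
  {k: False}


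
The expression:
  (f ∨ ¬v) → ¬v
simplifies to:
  ¬f ∨ ¬v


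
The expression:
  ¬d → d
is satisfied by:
  {d: True}


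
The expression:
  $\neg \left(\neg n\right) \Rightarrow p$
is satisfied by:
  {p: True, n: False}
  {n: False, p: False}
  {n: True, p: True}


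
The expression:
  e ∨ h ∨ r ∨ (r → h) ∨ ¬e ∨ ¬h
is always true.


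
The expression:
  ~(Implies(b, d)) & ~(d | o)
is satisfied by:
  {b: True, d: False, o: False}


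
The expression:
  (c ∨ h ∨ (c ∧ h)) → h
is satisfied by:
  {h: True, c: False}
  {c: False, h: False}
  {c: True, h: True}


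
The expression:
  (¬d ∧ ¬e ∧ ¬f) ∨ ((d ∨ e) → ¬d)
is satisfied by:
  {d: False}


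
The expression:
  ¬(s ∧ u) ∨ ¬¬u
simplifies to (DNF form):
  True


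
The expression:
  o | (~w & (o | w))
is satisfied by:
  {o: True}


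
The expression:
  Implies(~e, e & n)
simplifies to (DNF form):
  e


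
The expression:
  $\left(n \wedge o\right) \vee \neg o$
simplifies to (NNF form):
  $n \vee \neg o$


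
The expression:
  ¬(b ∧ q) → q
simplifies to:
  q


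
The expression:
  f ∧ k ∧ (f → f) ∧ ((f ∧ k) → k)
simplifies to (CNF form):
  f ∧ k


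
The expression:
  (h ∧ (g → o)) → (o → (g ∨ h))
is always true.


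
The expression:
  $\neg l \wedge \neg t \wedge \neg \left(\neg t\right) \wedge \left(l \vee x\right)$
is never true.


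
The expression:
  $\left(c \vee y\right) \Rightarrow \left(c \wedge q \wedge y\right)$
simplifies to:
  $\left(c \vee \neg y\right) \wedge \left(q \vee \neg y\right) \wedge \left(y \vee \neg c\right)$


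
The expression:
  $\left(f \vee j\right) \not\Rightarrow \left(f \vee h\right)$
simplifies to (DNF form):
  $j \wedge \neg f \wedge \neg h$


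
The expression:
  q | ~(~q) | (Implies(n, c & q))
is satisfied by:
  {q: True, n: False}
  {n: False, q: False}
  {n: True, q: True}


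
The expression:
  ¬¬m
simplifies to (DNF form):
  m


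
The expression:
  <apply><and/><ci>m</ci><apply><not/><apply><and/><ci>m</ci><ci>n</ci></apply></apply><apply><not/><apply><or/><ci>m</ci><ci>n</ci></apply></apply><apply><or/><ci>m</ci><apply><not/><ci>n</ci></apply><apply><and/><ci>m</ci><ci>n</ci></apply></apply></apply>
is never true.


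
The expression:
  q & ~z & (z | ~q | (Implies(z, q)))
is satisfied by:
  {q: True, z: False}


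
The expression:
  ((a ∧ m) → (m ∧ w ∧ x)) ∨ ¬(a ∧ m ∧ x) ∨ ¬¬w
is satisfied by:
  {w: True, x: False, m: False, a: False}
  {w: False, x: False, m: False, a: False}
  {w: True, a: True, x: False, m: False}
  {a: True, w: False, x: False, m: False}
  {w: True, m: True, a: False, x: False}
  {m: True, a: False, x: False, w: False}
  {w: True, a: True, m: True, x: False}
  {a: True, m: True, w: False, x: False}
  {w: True, x: True, a: False, m: False}
  {x: True, a: False, m: False, w: False}
  {w: True, a: True, x: True, m: False}
  {a: True, x: True, w: False, m: False}
  {w: True, m: True, x: True, a: False}
  {m: True, x: True, a: False, w: False}
  {w: True, a: True, m: True, x: True}


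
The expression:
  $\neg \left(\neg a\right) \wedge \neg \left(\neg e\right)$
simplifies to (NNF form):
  $a \wedge e$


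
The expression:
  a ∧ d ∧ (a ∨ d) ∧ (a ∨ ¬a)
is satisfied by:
  {a: True, d: True}


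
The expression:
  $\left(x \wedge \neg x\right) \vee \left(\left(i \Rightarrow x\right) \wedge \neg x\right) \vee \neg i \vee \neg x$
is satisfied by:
  {x: False, i: False}
  {i: True, x: False}
  {x: True, i: False}


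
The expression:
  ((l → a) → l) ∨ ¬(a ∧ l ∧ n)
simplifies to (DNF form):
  True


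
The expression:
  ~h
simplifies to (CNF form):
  ~h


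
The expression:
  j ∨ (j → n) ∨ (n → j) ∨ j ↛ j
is always true.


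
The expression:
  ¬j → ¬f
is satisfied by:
  {j: True, f: False}
  {f: False, j: False}
  {f: True, j: True}


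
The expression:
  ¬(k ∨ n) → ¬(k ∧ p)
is always true.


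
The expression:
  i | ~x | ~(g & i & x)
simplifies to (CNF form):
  True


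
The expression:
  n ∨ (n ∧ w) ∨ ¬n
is always true.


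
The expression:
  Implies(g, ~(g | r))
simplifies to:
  ~g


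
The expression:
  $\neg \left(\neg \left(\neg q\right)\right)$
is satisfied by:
  {q: False}


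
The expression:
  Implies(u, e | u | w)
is always true.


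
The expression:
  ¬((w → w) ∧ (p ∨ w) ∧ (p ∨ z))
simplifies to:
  ¬p ∧ (¬w ∨ ¬z)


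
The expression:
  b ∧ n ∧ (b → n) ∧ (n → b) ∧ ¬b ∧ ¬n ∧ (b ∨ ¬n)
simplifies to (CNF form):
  False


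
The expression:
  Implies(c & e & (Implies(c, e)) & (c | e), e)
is always true.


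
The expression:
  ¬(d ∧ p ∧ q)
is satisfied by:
  {p: False, q: False, d: False}
  {d: True, p: False, q: False}
  {q: True, p: False, d: False}
  {d: True, q: True, p: False}
  {p: True, d: False, q: False}
  {d: True, p: True, q: False}
  {q: True, p: True, d: False}


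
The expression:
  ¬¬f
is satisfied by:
  {f: True}


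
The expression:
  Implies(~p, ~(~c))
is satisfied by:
  {c: True, p: True}
  {c: True, p: False}
  {p: True, c: False}


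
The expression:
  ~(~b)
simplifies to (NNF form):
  b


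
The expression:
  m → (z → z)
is always true.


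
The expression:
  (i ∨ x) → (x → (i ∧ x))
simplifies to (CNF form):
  i ∨ ¬x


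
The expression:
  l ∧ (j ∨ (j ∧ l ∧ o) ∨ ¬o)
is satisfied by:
  {j: True, l: True, o: False}
  {l: True, o: False, j: False}
  {o: True, j: True, l: True}


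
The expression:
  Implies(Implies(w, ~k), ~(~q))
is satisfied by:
  {q: True, k: True, w: True}
  {q: True, k: True, w: False}
  {q: True, w: True, k: False}
  {q: True, w: False, k: False}
  {k: True, w: True, q: False}


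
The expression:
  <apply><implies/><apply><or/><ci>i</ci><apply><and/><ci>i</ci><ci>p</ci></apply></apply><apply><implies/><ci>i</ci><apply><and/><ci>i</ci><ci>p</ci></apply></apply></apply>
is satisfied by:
  {p: True, i: False}
  {i: False, p: False}
  {i: True, p: True}


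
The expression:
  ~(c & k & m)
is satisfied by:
  {k: False, m: False, c: False}
  {c: True, k: False, m: False}
  {m: True, k: False, c: False}
  {c: True, m: True, k: False}
  {k: True, c: False, m: False}
  {c: True, k: True, m: False}
  {m: True, k: True, c: False}


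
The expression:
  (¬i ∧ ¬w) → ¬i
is always true.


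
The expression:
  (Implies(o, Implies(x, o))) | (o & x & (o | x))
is always true.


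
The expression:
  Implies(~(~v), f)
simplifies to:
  f | ~v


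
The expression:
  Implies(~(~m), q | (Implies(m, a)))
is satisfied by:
  {a: True, q: True, m: False}
  {a: True, m: False, q: False}
  {q: True, m: False, a: False}
  {q: False, m: False, a: False}
  {a: True, q: True, m: True}
  {a: True, m: True, q: False}
  {q: True, m: True, a: False}


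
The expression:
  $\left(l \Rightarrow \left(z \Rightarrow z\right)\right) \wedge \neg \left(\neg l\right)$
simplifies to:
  $l$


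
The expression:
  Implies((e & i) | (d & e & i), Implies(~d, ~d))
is always true.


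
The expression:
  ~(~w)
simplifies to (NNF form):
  w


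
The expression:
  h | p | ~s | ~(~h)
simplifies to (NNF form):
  h | p | ~s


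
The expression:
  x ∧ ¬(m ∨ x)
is never true.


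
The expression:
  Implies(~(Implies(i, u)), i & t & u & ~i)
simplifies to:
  u | ~i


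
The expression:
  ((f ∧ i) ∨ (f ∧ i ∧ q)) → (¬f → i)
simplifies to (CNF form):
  True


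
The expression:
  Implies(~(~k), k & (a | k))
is always true.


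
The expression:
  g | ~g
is always true.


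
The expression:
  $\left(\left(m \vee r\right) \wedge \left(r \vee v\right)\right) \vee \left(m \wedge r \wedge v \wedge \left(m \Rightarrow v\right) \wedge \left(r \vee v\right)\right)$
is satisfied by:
  {r: True, m: True, v: True}
  {r: True, m: True, v: False}
  {r: True, v: True, m: False}
  {r: True, v: False, m: False}
  {m: True, v: True, r: False}


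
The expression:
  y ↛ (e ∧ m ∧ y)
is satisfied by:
  {y: True, m: False, e: False}
  {e: True, y: True, m: False}
  {m: True, y: True, e: False}


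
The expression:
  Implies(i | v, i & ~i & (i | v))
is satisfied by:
  {v: False, i: False}


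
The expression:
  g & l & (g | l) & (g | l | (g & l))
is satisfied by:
  {g: True, l: True}


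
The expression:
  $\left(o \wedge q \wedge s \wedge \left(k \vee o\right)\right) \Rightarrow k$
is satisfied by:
  {k: True, s: False, q: False, o: False}
  {k: False, s: False, q: False, o: False}
  {o: True, k: True, s: False, q: False}
  {o: True, k: False, s: False, q: False}
  {k: True, q: True, o: False, s: False}
  {q: True, o: False, s: False, k: False}
  {o: True, q: True, k: True, s: False}
  {o: True, q: True, k: False, s: False}
  {k: True, s: True, o: False, q: False}
  {s: True, o: False, q: False, k: False}
  {k: True, o: True, s: True, q: False}
  {o: True, s: True, k: False, q: False}
  {k: True, q: True, s: True, o: False}
  {q: True, s: True, o: False, k: False}
  {o: True, q: True, s: True, k: True}


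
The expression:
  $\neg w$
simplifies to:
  $\neg w$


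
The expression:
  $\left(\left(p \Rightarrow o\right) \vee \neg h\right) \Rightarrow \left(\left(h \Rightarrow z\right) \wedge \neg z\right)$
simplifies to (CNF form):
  $\left(h \vee \neg z\right) \wedge \left(p \vee \neg h\right) \wedge \left(\neg h \vee \neg o\right)$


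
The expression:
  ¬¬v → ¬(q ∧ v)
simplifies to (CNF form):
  ¬q ∨ ¬v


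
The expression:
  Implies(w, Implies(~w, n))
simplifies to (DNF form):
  True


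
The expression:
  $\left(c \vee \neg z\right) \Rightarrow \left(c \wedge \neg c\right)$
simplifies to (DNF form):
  $z \wedge \neg c$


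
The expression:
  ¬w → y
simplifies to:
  w ∨ y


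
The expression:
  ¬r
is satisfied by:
  {r: False}


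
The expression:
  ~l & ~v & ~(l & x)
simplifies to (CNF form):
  ~l & ~v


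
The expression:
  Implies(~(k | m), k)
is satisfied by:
  {k: True, m: True}
  {k: True, m: False}
  {m: True, k: False}


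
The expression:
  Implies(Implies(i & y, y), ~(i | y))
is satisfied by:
  {i: False, y: False}


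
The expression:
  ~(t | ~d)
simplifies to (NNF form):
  d & ~t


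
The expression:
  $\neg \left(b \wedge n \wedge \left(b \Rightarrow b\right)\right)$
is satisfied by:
  {n: False, b: False}
  {b: True, n: False}
  {n: True, b: False}


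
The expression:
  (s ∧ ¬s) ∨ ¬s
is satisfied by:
  {s: False}


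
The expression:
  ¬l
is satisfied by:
  {l: False}


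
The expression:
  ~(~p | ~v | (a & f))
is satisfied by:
  {p: True, v: True, a: False, f: False}
  {p: True, f: True, v: True, a: False}
  {p: True, a: True, v: True, f: False}


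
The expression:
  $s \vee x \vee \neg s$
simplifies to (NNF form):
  $\text{True}$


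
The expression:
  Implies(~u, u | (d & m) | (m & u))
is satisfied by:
  {d: True, u: True, m: True}
  {d: True, u: True, m: False}
  {u: True, m: True, d: False}
  {u: True, m: False, d: False}
  {d: True, m: True, u: False}


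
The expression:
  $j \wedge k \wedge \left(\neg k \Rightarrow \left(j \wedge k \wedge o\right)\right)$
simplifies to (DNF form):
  $j \wedge k$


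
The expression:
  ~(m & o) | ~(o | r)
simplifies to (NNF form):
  ~m | ~o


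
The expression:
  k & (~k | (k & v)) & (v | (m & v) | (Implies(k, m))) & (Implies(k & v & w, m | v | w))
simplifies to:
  k & v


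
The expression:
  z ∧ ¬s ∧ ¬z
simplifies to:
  False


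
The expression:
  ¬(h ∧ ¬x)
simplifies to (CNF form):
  x ∨ ¬h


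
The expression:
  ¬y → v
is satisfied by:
  {y: True, v: True}
  {y: True, v: False}
  {v: True, y: False}


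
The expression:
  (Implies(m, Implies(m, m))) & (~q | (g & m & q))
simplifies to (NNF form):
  ~q | (g & m)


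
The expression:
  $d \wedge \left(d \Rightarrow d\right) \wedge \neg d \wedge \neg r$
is never true.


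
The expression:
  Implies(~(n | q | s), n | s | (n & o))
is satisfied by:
  {n: True, q: True, s: True}
  {n: True, q: True, s: False}
  {n: True, s: True, q: False}
  {n: True, s: False, q: False}
  {q: True, s: True, n: False}
  {q: True, s: False, n: False}
  {s: True, q: False, n: False}


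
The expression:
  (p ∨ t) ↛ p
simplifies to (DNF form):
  t ∧ ¬p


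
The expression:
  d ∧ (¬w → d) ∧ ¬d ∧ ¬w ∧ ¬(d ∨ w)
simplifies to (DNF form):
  False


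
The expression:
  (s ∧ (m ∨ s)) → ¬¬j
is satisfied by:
  {j: True, s: False}
  {s: False, j: False}
  {s: True, j: True}


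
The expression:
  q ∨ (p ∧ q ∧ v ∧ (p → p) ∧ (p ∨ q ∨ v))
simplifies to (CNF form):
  q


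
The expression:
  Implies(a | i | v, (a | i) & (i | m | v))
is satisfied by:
  {i: True, m: True, v: False, a: False}
  {i: True, m: False, v: False, a: False}
  {a: True, i: True, m: True, v: False}
  {a: True, i: True, m: False, v: False}
  {v: True, i: True, m: True, a: False}
  {v: True, i: True, m: False, a: False}
  {v: True, i: True, a: True, m: True}
  {v: True, i: True, a: True, m: False}
  {m: True, v: False, i: False, a: False}
  {v: False, m: False, i: False, a: False}
  {a: True, m: True, v: False, i: False}
  {v: True, a: True, m: True, i: False}
  {v: True, a: True, m: False, i: False}


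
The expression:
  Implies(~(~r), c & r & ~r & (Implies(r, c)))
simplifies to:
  ~r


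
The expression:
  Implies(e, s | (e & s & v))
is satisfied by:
  {s: True, e: False}
  {e: False, s: False}
  {e: True, s: True}


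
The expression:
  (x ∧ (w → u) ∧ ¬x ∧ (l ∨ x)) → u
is always true.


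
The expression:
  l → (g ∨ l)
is always true.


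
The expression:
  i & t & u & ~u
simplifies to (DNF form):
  False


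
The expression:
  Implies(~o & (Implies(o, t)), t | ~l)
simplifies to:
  o | t | ~l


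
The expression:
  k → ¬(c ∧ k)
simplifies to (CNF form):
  ¬c ∨ ¬k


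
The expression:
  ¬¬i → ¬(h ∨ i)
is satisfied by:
  {i: False}


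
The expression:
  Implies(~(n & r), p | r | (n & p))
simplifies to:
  p | r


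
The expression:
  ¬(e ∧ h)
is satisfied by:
  {h: False, e: False}
  {e: True, h: False}
  {h: True, e: False}


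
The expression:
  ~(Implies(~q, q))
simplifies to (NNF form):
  ~q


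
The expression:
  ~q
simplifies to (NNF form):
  ~q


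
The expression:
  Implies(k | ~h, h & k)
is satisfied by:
  {h: True}


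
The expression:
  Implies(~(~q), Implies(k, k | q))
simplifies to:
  True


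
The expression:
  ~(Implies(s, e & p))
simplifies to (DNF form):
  (s & ~e) | (s & ~p)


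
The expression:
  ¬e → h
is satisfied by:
  {e: True, h: True}
  {e: True, h: False}
  {h: True, e: False}


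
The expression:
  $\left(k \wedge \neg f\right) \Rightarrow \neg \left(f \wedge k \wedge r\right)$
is always true.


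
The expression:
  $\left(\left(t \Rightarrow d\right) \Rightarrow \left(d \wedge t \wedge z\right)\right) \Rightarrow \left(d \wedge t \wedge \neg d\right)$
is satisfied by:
  {d: True, z: False, t: False}
  {z: False, t: False, d: False}
  {d: True, z: True, t: False}
  {z: True, d: False, t: False}
  {t: True, d: True, z: False}


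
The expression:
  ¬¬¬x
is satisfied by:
  {x: False}


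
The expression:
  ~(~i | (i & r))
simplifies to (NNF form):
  i & ~r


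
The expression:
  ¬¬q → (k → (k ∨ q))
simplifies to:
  True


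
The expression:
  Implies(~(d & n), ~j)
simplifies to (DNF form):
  ~j | (d & n)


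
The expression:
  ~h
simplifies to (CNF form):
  ~h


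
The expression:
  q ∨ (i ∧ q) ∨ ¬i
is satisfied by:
  {q: True, i: False}
  {i: False, q: False}
  {i: True, q: True}


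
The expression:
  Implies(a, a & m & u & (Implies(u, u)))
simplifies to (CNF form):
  (m | ~a) & (u | ~a)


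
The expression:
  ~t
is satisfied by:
  {t: False}


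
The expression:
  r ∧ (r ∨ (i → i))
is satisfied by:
  {r: True}


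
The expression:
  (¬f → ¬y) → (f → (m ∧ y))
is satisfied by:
  {y: True, m: True, f: False}
  {y: True, m: False, f: False}
  {m: True, y: False, f: False}
  {y: False, m: False, f: False}
  {f: True, y: True, m: True}


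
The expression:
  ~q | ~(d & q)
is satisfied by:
  {q: False, d: False}
  {d: True, q: False}
  {q: True, d: False}


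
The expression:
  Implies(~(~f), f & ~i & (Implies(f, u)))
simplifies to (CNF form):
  (u | ~f) & (~f | ~i)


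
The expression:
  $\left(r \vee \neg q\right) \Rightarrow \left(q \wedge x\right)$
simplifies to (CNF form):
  $q \wedge \left(x \vee \neg r\right)$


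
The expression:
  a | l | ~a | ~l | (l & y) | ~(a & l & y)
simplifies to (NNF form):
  True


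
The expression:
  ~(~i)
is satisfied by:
  {i: True}


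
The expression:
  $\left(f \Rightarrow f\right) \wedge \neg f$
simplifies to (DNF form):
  $\neg f$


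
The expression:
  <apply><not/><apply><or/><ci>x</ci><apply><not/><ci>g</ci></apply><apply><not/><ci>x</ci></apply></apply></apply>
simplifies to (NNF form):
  <false/>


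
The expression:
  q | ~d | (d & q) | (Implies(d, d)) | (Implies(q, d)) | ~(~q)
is always true.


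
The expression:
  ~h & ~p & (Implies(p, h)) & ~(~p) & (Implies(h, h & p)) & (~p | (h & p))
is never true.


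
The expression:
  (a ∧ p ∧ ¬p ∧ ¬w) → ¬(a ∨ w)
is always true.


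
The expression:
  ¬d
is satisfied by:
  {d: False}


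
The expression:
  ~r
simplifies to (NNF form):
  ~r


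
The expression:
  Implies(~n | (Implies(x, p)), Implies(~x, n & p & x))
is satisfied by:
  {x: True}


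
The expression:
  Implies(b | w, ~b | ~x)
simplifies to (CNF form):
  ~b | ~x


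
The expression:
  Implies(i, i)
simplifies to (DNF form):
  True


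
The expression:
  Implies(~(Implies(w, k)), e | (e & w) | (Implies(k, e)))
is always true.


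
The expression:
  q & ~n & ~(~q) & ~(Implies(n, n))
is never true.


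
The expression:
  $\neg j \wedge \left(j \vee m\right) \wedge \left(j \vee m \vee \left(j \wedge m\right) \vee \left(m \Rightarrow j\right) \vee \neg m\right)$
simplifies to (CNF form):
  $m \wedge \neg j$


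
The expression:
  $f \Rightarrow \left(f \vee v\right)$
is always true.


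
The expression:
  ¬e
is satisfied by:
  {e: False}


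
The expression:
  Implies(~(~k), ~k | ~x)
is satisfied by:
  {k: False, x: False}
  {x: True, k: False}
  {k: True, x: False}


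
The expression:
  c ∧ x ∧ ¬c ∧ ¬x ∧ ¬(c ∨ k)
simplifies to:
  False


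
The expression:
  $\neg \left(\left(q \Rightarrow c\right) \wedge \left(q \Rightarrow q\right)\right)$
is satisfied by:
  {q: True, c: False}


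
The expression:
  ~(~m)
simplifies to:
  m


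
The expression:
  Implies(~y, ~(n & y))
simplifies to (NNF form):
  True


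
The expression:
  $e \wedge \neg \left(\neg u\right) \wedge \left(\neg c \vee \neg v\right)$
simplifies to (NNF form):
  $e \wedge u \wedge \left(\neg c \vee \neg v\right)$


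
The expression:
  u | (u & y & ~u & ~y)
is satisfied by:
  {u: True}


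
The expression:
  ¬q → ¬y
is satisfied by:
  {q: True, y: False}
  {y: False, q: False}
  {y: True, q: True}


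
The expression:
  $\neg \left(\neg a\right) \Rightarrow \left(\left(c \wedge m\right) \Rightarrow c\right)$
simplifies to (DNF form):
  $\text{True}$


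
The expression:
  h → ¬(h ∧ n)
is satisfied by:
  {h: False, n: False}
  {n: True, h: False}
  {h: True, n: False}


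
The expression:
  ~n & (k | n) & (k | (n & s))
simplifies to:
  k & ~n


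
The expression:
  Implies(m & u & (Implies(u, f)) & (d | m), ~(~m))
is always true.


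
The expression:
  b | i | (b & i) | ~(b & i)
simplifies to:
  True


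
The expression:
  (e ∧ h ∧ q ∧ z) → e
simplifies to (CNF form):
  True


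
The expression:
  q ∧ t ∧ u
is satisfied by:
  {t: True, u: True, q: True}


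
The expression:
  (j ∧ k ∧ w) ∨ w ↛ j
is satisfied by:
  {k: True, w: True, j: False}
  {w: True, j: False, k: False}
  {j: True, k: True, w: True}


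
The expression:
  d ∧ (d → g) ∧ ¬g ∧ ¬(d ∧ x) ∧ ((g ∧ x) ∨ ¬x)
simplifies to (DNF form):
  False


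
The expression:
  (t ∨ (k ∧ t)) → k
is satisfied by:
  {k: True, t: False}
  {t: False, k: False}
  {t: True, k: True}


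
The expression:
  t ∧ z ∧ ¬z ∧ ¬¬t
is never true.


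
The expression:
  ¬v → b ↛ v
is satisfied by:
  {b: True, v: True}
  {b: True, v: False}
  {v: True, b: False}


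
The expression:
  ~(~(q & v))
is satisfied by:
  {q: True, v: True}


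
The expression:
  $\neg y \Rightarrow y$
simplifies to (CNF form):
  $y$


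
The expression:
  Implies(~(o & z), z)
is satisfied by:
  {z: True}


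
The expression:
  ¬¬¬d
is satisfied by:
  {d: False}


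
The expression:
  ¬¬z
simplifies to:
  z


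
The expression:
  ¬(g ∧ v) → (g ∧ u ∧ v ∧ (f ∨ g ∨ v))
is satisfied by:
  {g: True, v: True}


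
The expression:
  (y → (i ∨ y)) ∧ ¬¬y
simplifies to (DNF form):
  y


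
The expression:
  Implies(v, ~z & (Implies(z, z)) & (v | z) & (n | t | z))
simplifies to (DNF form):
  ~v | (n & ~z) | (t & ~z)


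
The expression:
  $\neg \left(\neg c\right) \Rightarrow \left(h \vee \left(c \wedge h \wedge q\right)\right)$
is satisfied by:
  {h: True, c: False}
  {c: False, h: False}
  {c: True, h: True}


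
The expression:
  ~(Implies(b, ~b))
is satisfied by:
  {b: True}


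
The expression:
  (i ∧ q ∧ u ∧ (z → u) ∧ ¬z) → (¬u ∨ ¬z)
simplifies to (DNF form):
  True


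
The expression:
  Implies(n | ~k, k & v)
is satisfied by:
  {v: True, k: True, n: False}
  {k: True, n: False, v: False}
  {n: True, v: True, k: True}


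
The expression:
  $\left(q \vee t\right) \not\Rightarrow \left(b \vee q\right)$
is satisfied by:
  {t: True, q: False, b: False}


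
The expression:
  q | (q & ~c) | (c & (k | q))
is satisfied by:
  {k: True, q: True, c: True}
  {k: True, q: True, c: False}
  {q: True, c: True, k: False}
  {q: True, c: False, k: False}
  {k: True, c: True, q: False}


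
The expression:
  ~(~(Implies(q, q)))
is always true.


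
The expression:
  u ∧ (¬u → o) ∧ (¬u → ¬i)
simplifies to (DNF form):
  u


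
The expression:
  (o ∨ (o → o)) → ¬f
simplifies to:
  ¬f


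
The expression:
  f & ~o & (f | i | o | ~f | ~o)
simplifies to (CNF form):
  f & ~o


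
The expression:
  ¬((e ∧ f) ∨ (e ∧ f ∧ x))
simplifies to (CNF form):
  ¬e ∨ ¬f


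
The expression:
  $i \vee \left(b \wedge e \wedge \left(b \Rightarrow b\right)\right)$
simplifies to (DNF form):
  $i \vee \left(b \wedge e\right)$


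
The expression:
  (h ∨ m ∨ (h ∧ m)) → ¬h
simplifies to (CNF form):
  ¬h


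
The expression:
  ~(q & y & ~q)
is always true.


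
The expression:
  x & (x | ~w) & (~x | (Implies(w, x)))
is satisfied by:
  {x: True}


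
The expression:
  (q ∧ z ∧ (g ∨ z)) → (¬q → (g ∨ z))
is always true.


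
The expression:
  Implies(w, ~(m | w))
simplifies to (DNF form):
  ~w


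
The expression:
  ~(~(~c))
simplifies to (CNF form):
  ~c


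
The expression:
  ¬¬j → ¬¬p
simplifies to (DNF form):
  p ∨ ¬j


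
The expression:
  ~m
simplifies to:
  ~m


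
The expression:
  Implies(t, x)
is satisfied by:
  {x: True, t: False}
  {t: False, x: False}
  {t: True, x: True}


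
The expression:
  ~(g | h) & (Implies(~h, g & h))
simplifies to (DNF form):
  False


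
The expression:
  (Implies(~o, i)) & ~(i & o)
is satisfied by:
  {i: True, o: False}
  {o: True, i: False}


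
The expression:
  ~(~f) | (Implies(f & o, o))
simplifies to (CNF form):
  True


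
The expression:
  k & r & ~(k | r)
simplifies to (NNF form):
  False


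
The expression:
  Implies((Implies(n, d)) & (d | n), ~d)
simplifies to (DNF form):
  ~d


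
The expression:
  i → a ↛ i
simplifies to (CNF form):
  ¬i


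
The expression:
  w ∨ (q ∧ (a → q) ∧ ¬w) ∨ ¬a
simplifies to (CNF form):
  q ∨ w ∨ ¬a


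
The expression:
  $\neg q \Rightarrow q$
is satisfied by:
  {q: True}


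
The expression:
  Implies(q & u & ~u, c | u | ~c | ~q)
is always true.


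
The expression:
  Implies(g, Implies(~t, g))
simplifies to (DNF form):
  True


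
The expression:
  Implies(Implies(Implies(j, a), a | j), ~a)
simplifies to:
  ~a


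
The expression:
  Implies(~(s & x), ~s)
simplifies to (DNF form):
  x | ~s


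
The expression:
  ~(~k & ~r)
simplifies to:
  k | r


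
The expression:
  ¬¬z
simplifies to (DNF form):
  z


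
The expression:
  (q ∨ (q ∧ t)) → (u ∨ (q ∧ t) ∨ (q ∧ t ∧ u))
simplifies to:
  t ∨ u ∨ ¬q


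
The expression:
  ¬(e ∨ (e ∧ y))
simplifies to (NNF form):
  ¬e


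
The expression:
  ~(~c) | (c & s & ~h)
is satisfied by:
  {c: True}


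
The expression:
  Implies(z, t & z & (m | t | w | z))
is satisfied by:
  {t: True, z: False}
  {z: False, t: False}
  {z: True, t: True}


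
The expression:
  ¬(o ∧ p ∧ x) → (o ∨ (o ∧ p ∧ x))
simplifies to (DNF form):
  o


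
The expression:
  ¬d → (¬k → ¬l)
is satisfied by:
  {d: True, k: True, l: False}
  {d: True, l: False, k: False}
  {k: True, l: False, d: False}
  {k: False, l: False, d: False}
  {d: True, k: True, l: True}
  {d: True, l: True, k: False}
  {k: True, l: True, d: False}


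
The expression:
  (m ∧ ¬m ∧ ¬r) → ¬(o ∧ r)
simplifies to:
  True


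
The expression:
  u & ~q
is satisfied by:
  {u: True, q: False}


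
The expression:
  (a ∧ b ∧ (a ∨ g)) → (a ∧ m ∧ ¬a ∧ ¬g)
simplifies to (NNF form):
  ¬a ∨ ¬b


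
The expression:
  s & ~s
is never true.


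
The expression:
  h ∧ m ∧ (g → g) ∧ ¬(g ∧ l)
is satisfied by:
  {h: True, m: True, l: False, g: False}
  {h: True, g: True, m: True, l: False}
  {h: True, l: True, m: True, g: False}


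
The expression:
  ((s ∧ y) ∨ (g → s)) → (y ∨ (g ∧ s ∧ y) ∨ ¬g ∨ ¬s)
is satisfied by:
  {y: True, s: False, g: False}
  {s: False, g: False, y: False}
  {g: True, y: True, s: False}
  {g: True, s: False, y: False}
  {y: True, s: True, g: False}
  {s: True, y: False, g: False}
  {g: True, s: True, y: True}


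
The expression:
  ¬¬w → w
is always true.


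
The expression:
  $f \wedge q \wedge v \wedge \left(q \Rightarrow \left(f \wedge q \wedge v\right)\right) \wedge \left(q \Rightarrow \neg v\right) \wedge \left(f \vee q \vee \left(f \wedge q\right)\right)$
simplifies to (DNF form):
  $\text{False}$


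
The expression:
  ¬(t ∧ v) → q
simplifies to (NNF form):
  q ∨ (t ∧ v)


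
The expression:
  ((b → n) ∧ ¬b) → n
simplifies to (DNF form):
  b ∨ n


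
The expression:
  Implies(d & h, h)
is always true.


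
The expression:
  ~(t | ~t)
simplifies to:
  False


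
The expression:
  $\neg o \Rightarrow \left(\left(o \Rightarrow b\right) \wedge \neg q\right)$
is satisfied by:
  {o: True, q: False}
  {q: False, o: False}
  {q: True, o: True}


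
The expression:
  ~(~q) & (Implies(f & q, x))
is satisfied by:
  {x: True, q: True, f: False}
  {q: True, f: False, x: False}
  {f: True, x: True, q: True}


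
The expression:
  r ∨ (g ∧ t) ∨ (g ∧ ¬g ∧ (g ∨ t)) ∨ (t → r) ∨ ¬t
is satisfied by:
  {r: True, g: True, t: False}
  {r: True, g: False, t: False}
  {g: True, r: False, t: False}
  {r: False, g: False, t: False}
  {r: True, t: True, g: True}
  {r: True, t: True, g: False}
  {t: True, g: True, r: False}


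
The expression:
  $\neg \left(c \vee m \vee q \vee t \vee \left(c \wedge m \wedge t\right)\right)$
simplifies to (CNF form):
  $\neg c \wedge \neg m \wedge \neg q \wedge \neg t$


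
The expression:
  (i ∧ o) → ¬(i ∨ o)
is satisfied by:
  {o: False, i: False}
  {i: True, o: False}
  {o: True, i: False}


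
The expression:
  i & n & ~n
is never true.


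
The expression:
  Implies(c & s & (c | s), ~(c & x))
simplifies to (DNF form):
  ~c | ~s | ~x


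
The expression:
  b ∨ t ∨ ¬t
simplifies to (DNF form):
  True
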